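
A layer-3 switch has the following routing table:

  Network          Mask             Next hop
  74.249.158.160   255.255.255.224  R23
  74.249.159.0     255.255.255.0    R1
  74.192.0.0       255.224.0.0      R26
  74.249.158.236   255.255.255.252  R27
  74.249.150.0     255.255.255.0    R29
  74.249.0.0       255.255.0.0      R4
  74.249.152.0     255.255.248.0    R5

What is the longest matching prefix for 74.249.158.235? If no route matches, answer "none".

74.249.152.0/21

Entries matching 74.249.158.235:
  74.249.0.0/16 (74.249.0.0 - 74.249.255.255)
  74.249.152.0/21 (74.249.152.0 - 74.249.159.255)
Most specific is 74.249.152.0/21.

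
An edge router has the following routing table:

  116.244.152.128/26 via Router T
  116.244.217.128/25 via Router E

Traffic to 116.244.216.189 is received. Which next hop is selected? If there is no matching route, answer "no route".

no route

No entry's prefix contains 116.244.216.189; there is no default route.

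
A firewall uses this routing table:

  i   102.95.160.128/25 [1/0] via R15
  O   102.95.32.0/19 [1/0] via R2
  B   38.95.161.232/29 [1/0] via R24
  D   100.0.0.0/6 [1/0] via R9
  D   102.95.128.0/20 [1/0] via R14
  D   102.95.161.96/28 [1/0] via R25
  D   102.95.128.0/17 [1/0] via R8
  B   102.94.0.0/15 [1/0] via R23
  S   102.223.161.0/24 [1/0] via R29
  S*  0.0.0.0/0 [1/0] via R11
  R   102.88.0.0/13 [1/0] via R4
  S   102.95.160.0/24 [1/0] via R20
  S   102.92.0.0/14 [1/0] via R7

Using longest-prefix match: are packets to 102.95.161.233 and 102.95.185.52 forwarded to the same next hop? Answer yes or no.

102.95.161.233: longest match 102.95.128.0/17 -> R8
102.95.185.52: longest match 102.95.128.0/17 -> R8

yes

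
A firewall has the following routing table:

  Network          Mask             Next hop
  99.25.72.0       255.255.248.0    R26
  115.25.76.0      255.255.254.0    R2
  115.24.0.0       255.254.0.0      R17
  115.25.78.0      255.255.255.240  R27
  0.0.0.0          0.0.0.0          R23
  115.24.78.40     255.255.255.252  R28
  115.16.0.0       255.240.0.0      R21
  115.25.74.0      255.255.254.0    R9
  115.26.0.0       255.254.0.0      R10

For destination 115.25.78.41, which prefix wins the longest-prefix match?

Entries matching 115.25.78.41:
  0.0.0.0/0 (default, matches everything)
  115.16.0.0/12 (115.16.0.0 - 115.31.255.255)
  115.24.0.0/15 (115.24.0.0 - 115.25.255.255)
Most specific is 115.24.0.0/15.

115.24.0.0/15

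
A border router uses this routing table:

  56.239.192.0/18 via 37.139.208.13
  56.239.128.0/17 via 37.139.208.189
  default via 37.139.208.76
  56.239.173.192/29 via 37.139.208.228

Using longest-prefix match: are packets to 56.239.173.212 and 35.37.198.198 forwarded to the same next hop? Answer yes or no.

56.239.173.212: longest match 56.239.128.0/17 -> 37.139.208.189
35.37.198.198: longest match 0.0.0.0/0 -> 37.139.208.76

no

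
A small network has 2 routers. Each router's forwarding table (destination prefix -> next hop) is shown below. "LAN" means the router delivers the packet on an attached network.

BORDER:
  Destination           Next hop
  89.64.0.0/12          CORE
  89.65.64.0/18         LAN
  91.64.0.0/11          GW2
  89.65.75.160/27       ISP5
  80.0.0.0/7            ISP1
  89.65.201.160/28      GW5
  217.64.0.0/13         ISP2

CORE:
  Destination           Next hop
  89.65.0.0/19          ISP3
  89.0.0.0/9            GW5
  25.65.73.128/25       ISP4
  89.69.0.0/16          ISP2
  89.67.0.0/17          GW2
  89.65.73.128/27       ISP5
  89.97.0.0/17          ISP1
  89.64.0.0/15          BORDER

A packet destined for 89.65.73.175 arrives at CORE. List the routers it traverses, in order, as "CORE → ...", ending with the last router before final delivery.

At CORE: longest match for 89.65.73.175 is 89.64.0.0/15 -> BORDER
At BORDER: longest match for 89.65.73.175 is 89.65.64.0/18 -> LAN

CORE → BORDER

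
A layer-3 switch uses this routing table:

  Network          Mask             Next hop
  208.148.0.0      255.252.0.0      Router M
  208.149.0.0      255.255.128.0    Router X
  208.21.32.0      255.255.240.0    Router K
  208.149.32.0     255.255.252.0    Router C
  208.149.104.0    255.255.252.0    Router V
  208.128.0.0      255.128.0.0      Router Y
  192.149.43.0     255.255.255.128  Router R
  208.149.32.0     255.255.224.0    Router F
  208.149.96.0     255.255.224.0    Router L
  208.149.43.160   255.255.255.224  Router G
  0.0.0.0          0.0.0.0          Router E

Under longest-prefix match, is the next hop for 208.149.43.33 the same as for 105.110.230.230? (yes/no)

no

208.149.43.33: longest match 208.149.32.0/19 -> Router F
105.110.230.230: longest match 0.0.0.0/0 -> Router E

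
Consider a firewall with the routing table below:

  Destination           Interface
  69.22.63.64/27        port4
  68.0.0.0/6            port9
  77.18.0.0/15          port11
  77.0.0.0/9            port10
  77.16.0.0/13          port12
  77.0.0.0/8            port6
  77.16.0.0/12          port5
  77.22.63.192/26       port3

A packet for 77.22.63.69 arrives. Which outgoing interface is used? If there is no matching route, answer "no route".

Routes whose prefix contains 77.22.63.69:
  77.0.0.0/8 (77.0.0.0 - 77.255.255.255) -> port6
  77.0.0.0/9 (77.0.0.0 - 77.127.255.255) -> port10
  77.16.0.0/12 (77.16.0.0 - 77.31.255.255) -> port5
  77.16.0.0/13 (77.16.0.0 - 77.23.255.255) -> port12
More-specific entries that do NOT match:
  69.22.63.64/27 (69.22.63.64 - 69.22.63.95) does not contain 77.22.63.69
  77.22.63.192/26 (77.22.63.192 - 77.22.63.255) does not contain 77.22.63.69
  77.18.0.0/15 (77.18.0.0 - 77.19.255.255) does not contain 77.22.63.69
Longest matching prefix is /13 -> interface port12.

port12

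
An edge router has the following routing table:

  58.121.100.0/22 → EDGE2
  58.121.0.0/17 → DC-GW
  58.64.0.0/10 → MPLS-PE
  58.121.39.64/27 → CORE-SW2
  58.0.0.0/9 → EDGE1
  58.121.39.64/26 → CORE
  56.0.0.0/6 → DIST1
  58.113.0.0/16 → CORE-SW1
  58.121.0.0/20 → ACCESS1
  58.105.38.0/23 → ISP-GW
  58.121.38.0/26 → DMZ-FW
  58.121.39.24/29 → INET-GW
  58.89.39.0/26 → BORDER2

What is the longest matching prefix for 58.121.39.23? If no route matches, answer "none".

Entries matching 58.121.39.23:
  56.0.0.0/6 (56.0.0.0 - 59.255.255.255)
  58.0.0.0/9 (58.0.0.0 - 58.127.255.255)
  58.64.0.0/10 (58.64.0.0 - 58.127.255.255)
  58.121.0.0/17 (58.121.0.0 - 58.121.127.255)
Most specific is 58.121.0.0/17.

58.121.0.0/17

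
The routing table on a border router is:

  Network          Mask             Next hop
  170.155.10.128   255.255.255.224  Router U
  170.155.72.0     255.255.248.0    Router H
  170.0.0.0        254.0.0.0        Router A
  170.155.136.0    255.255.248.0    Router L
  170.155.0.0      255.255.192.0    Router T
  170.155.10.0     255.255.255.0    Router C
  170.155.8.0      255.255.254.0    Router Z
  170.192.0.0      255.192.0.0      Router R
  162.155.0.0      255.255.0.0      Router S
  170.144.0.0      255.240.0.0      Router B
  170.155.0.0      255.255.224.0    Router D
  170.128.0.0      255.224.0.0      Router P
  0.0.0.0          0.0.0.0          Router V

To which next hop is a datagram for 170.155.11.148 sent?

Routes whose prefix contains 170.155.11.148:
  0.0.0.0/0 (default, matches everything) -> Router V
  170.0.0.0/7 (170.0.0.0 - 171.255.255.255) -> Router A
  170.128.0.0/11 (170.128.0.0 - 170.159.255.255) -> Router P
  170.144.0.0/12 (170.144.0.0 - 170.159.255.255) -> Router B
  170.155.0.0/18 (170.155.0.0 - 170.155.63.255) -> Router T
  170.155.0.0/19 (170.155.0.0 - 170.155.31.255) -> Router D
More-specific entries that do NOT match:
  170.155.10.128/27 (170.155.10.128 - 170.155.10.159) does not contain 170.155.11.148
  170.155.10.0/24 (170.155.10.0 - 170.155.10.255) does not contain 170.155.11.148
  170.155.8.0/23 (170.155.8.0 - 170.155.9.255) does not contain 170.155.11.148
  170.155.72.0/21 (170.155.72.0 - 170.155.79.255) does not contain 170.155.11.148
  170.155.136.0/21 (170.155.136.0 - 170.155.143.255) does not contain 170.155.11.148
Longest matching prefix is /19 -> next hop Router D.

Router D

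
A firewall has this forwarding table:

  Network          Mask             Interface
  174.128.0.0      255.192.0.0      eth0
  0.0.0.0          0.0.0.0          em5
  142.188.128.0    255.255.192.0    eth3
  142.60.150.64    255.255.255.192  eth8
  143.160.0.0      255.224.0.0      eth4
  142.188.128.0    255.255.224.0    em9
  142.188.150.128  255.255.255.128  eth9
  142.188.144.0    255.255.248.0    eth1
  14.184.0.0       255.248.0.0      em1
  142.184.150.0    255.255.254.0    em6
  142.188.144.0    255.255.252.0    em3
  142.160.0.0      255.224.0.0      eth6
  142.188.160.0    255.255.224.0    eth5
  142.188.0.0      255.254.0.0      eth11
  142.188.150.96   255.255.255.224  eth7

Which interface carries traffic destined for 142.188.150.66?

eth1

Routes whose prefix contains 142.188.150.66:
  0.0.0.0/0 (default, matches everything) -> em5
  142.160.0.0/11 (142.160.0.0 - 142.191.255.255) -> eth6
  142.188.0.0/15 (142.188.0.0 - 142.189.255.255) -> eth11
  142.188.128.0/18 (142.188.128.0 - 142.188.191.255) -> eth3
  142.188.128.0/19 (142.188.128.0 - 142.188.159.255) -> em9
  142.188.144.0/21 (142.188.144.0 - 142.188.151.255) -> eth1
More-specific entries that do NOT match:
  142.188.150.96/27 (142.188.150.96 - 142.188.150.127) does not contain 142.188.150.66
  142.60.150.64/26 (142.60.150.64 - 142.60.150.127) does not contain 142.188.150.66
  142.188.150.128/25 (142.188.150.128 - 142.188.150.255) does not contain 142.188.150.66
  142.184.150.0/23 (142.184.150.0 - 142.184.151.255) does not contain 142.188.150.66
  142.188.144.0/22 (142.188.144.0 - 142.188.147.255) does not contain 142.188.150.66
Longest matching prefix is /21 -> interface eth1.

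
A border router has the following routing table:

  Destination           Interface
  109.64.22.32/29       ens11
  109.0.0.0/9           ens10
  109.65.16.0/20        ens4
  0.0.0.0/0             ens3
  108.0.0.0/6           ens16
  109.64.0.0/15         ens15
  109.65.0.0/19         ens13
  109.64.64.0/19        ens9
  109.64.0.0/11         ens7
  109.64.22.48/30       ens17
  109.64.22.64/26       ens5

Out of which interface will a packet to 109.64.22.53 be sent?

Routes whose prefix contains 109.64.22.53:
  0.0.0.0/0 (default, matches everything) -> ens3
  108.0.0.0/6 (108.0.0.0 - 111.255.255.255) -> ens16
  109.0.0.0/9 (109.0.0.0 - 109.127.255.255) -> ens10
  109.64.0.0/11 (109.64.0.0 - 109.95.255.255) -> ens7
  109.64.0.0/15 (109.64.0.0 - 109.65.255.255) -> ens15
More-specific entries that do NOT match:
  109.64.22.48/30 (109.64.22.48 - 109.64.22.51) does not contain 109.64.22.53
  109.64.22.32/29 (109.64.22.32 - 109.64.22.39) does not contain 109.64.22.53
  109.64.22.64/26 (109.64.22.64 - 109.64.22.127) does not contain 109.64.22.53
  109.65.16.0/20 (109.65.16.0 - 109.65.31.255) does not contain 109.64.22.53
  109.65.0.0/19 (109.65.0.0 - 109.65.31.255) does not contain 109.64.22.53
  109.64.64.0/19 (109.64.64.0 - 109.64.95.255) does not contain 109.64.22.53
Longest matching prefix is /15 -> interface ens15.

ens15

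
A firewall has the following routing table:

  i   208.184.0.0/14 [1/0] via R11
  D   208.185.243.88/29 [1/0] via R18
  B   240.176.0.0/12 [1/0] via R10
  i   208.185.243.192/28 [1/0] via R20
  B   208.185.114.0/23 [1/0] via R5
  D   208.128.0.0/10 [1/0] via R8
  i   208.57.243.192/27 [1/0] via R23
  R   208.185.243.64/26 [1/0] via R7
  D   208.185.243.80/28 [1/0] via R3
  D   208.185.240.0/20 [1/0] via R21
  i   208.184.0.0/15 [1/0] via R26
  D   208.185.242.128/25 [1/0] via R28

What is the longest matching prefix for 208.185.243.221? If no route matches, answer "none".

Entries matching 208.185.243.221:
  208.128.0.0/10 (208.128.0.0 - 208.191.255.255)
  208.184.0.0/14 (208.184.0.0 - 208.187.255.255)
  208.184.0.0/15 (208.184.0.0 - 208.185.255.255)
  208.185.240.0/20 (208.185.240.0 - 208.185.255.255)
Most specific is 208.185.240.0/20.

208.185.240.0/20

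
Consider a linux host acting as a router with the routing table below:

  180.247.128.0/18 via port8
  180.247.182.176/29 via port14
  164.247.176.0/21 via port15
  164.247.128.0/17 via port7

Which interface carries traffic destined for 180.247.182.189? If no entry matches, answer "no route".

Routes whose prefix contains 180.247.182.189:
  180.247.128.0/18 (180.247.128.0 - 180.247.191.255) -> port8
More-specific entries that do NOT match:
  180.247.182.176/29 (180.247.182.176 - 180.247.182.183) does not contain 180.247.182.189
  164.247.176.0/21 (164.247.176.0 - 164.247.183.255) does not contain 180.247.182.189
Longest matching prefix is /18 -> interface port8.

port8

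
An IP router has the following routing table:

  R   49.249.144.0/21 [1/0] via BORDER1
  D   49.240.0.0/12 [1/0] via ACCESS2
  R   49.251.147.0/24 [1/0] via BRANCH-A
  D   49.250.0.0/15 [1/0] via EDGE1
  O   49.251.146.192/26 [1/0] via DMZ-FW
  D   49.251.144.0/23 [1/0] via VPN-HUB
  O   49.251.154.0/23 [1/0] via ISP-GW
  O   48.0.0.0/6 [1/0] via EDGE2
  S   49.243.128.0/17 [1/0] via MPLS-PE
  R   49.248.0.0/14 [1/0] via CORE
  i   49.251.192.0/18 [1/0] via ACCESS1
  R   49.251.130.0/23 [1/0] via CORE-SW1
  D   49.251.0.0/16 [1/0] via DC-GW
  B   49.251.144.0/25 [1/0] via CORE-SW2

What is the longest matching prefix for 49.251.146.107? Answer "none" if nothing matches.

Entries matching 49.251.146.107:
  48.0.0.0/6 (48.0.0.0 - 51.255.255.255)
  49.240.0.0/12 (49.240.0.0 - 49.255.255.255)
  49.248.0.0/14 (49.248.0.0 - 49.251.255.255)
  49.250.0.0/15 (49.250.0.0 - 49.251.255.255)
  49.251.0.0/16 (49.251.0.0 - 49.251.255.255)
Most specific is 49.251.0.0/16.

49.251.0.0/16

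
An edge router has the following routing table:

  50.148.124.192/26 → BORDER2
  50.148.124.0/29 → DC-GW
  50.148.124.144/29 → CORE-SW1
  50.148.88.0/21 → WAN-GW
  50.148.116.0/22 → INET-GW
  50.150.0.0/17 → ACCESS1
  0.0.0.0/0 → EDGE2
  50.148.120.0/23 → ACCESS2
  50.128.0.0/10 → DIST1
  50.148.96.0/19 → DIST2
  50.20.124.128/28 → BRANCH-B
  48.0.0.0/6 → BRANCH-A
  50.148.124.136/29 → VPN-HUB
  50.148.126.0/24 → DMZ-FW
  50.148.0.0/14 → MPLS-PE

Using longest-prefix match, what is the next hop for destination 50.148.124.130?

DIST2

Routes whose prefix contains 50.148.124.130:
  0.0.0.0/0 (default, matches everything) -> EDGE2
  48.0.0.0/6 (48.0.0.0 - 51.255.255.255) -> BRANCH-A
  50.128.0.0/10 (50.128.0.0 - 50.191.255.255) -> DIST1
  50.148.0.0/14 (50.148.0.0 - 50.151.255.255) -> MPLS-PE
  50.148.96.0/19 (50.148.96.0 - 50.148.127.255) -> DIST2
More-specific entries that do NOT match:
  50.148.124.0/29 (50.148.124.0 - 50.148.124.7) does not contain 50.148.124.130
  50.148.124.144/29 (50.148.124.144 - 50.148.124.151) does not contain 50.148.124.130
  50.148.124.136/29 (50.148.124.136 - 50.148.124.143) does not contain 50.148.124.130
  50.20.124.128/28 (50.20.124.128 - 50.20.124.143) does not contain 50.148.124.130
  50.148.124.192/26 (50.148.124.192 - 50.148.124.255) does not contain 50.148.124.130
  50.148.126.0/24 (50.148.126.0 - 50.148.126.255) does not contain 50.148.124.130
  50.148.120.0/23 (50.148.120.0 - 50.148.121.255) does not contain 50.148.124.130
  50.148.116.0/22 (50.148.116.0 - 50.148.119.255) does not contain 50.148.124.130
  50.148.88.0/21 (50.148.88.0 - 50.148.95.255) does not contain 50.148.124.130
Longest matching prefix is /19 -> next hop DIST2.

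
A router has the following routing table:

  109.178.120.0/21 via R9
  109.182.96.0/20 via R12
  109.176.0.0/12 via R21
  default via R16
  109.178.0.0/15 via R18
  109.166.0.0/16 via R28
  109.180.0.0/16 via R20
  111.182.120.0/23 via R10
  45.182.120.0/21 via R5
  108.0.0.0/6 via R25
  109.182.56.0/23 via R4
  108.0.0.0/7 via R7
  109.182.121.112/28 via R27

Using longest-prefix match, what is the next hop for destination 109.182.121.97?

R21

Routes whose prefix contains 109.182.121.97:
  0.0.0.0/0 (default, matches everything) -> R16
  108.0.0.0/6 (108.0.0.0 - 111.255.255.255) -> R25
  108.0.0.0/7 (108.0.0.0 - 109.255.255.255) -> R7
  109.176.0.0/12 (109.176.0.0 - 109.191.255.255) -> R21
More-specific entries that do NOT match:
  109.182.121.112/28 (109.182.121.112 - 109.182.121.127) does not contain 109.182.121.97
  111.182.120.0/23 (111.182.120.0 - 111.182.121.255) does not contain 109.182.121.97
  109.182.56.0/23 (109.182.56.0 - 109.182.57.255) does not contain 109.182.121.97
  109.178.120.0/21 (109.178.120.0 - 109.178.127.255) does not contain 109.182.121.97
  45.182.120.0/21 (45.182.120.0 - 45.182.127.255) does not contain 109.182.121.97
  109.182.96.0/20 (109.182.96.0 - 109.182.111.255) does not contain 109.182.121.97
  109.166.0.0/16 (109.166.0.0 - 109.166.255.255) does not contain 109.182.121.97
  109.180.0.0/16 (109.180.0.0 - 109.180.255.255) does not contain 109.182.121.97
  109.178.0.0/15 (109.178.0.0 - 109.179.255.255) does not contain 109.182.121.97
Longest matching prefix is /12 -> next hop R21.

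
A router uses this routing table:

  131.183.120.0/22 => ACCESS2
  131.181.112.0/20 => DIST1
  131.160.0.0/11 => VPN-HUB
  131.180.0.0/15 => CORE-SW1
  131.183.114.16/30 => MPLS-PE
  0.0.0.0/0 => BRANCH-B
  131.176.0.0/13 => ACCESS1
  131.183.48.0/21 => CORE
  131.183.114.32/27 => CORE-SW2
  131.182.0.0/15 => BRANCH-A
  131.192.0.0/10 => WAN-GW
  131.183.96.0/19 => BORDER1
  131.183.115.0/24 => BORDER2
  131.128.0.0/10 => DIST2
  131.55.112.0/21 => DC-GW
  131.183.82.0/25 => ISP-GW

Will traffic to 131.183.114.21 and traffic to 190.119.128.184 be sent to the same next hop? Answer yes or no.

131.183.114.21: longest match 131.183.96.0/19 -> BORDER1
190.119.128.184: longest match 0.0.0.0/0 -> BRANCH-B

no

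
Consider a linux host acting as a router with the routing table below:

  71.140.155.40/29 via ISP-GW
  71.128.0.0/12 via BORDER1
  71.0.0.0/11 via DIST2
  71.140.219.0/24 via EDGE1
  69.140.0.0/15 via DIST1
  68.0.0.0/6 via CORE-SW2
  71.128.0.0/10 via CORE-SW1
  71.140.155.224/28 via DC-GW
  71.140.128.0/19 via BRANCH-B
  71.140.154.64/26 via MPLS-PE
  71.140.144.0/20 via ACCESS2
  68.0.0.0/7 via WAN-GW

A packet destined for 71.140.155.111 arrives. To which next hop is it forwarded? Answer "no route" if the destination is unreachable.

Routes whose prefix contains 71.140.155.111:
  68.0.0.0/6 (68.0.0.0 - 71.255.255.255) -> CORE-SW2
  71.128.0.0/10 (71.128.0.0 - 71.191.255.255) -> CORE-SW1
  71.128.0.0/12 (71.128.0.0 - 71.143.255.255) -> BORDER1
  71.140.128.0/19 (71.140.128.0 - 71.140.159.255) -> BRANCH-B
  71.140.144.0/20 (71.140.144.0 - 71.140.159.255) -> ACCESS2
More-specific entries that do NOT match:
  71.140.155.40/29 (71.140.155.40 - 71.140.155.47) does not contain 71.140.155.111
  71.140.155.224/28 (71.140.155.224 - 71.140.155.239) does not contain 71.140.155.111
  71.140.154.64/26 (71.140.154.64 - 71.140.154.127) does not contain 71.140.155.111
  71.140.219.0/24 (71.140.219.0 - 71.140.219.255) does not contain 71.140.155.111
Longest matching prefix is /20 -> next hop ACCESS2.

ACCESS2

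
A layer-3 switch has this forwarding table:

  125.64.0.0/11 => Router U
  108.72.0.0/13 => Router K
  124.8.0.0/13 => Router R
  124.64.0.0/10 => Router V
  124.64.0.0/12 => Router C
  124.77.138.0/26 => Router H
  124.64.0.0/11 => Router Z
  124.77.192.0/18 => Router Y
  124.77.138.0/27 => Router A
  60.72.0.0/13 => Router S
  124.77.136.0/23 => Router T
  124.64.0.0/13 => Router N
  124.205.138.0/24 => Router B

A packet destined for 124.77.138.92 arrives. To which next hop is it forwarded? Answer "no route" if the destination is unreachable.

Routes whose prefix contains 124.77.138.92:
  124.64.0.0/10 (124.64.0.0 - 124.127.255.255) -> Router V
  124.64.0.0/11 (124.64.0.0 - 124.95.255.255) -> Router Z
  124.64.0.0/12 (124.64.0.0 - 124.79.255.255) -> Router C
More-specific entries that do NOT match:
  124.77.138.0/27 (124.77.138.0 - 124.77.138.31) does not contain 124.77.138.92
  124.77.138.0/26 (124.77.138.0 - 124.77.138.63) does not contain 124.77.138.92
  124.205.138.0/24 (124.205.138.0 - 124.205.138.255) does not contain 124.77.138.92
  124.77.136.0/23 (124.77.136.0 - 124.77.137.255) does not contain 124.77.138.92
  124.77.192.0/18 (124.77.192.0 - 124.77.255.255) does not contain 124.77.138.92
  108.72.0.0/13 (108.72.0.0 - 108.79.255.255) does not contain 124.77.138.92
  124.8.0.0/13 (124.8.0.0 - 124.15.255.255) does not contain 124.77.138.92
  60.72.0.0/13 (60.72.0.0 - 60.79.255.255) does not contain 124.77.138.92
  124.64.0.0/13 (124.64.0.0 - 124.71.255.255) does not contain 124.77.138.92
Longest matching prefix is /12 -> next hop Router C.

Router C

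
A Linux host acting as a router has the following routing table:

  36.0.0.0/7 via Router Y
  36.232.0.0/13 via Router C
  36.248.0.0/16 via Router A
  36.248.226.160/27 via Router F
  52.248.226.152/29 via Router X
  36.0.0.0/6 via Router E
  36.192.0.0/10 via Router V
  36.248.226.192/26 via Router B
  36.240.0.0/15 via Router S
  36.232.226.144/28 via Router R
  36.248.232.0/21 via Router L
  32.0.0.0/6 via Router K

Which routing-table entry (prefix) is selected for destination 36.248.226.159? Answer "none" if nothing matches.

36.248.0.0/16

Entries matching 36.248.226.159:
  36.0.0.0/6 (36.0.0.0 - 39.255.255.255)
  36.0.0.0/7 (36.0.0.0 - 37.255.255.255)
  36.192.0.0/10 (36.192.0.0 - 36.255.255.255)
  36.248.0.0/16 (36.248.0.0 - 36.248.255.255)
Most specific is 36.248.0.0/16.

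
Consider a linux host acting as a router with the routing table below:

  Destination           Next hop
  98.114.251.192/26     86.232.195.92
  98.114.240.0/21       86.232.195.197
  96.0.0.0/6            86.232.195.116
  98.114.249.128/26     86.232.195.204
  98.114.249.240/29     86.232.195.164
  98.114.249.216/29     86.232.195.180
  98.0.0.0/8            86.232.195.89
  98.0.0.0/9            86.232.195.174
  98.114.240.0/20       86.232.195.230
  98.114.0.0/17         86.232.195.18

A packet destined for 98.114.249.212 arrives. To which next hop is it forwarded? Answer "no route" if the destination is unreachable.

Routes whose prefix contains 98.114.249.212:
  96.0.0.0/6 (96.0.0.0 - 99.255.255.255) -> 86.232.195.116
  98.0.0.0/8 (98.0.0.0 - 98.255.255.255) -> 86.232.195.89
  98.0.0.0/9 (98.0.0.0 - 98.127.255.255) -> 86.232.195.174
  98.114.240.0/20 (98.114.240.0 - 98.114.255.255) -> 86.232.195.230
More-specific entries that do NOT match:
  98.114.249.240/29 (98.114.249.240 - 98.114.249.247) does not contain 98.114.249.212
  98.114.249.216/29 (98.114.249.216 - 98.114.249.223) does not contain 98.114.249.212
  98.114.251.192/26 (98.114.251.192 - 98.114.251.255) does not contain 98.114.249.212
  98.114.249.128/26 (98.114.249.128 - 98.114.249.191) does not contain 98.114.249.212
  98.114.240.0/21 (98.114.240.0 - 98.114.247.255) does not contain 98.114.249.212
Longest matching prefix is /20 -> next hop 86.232.195.230.

86.232.195.230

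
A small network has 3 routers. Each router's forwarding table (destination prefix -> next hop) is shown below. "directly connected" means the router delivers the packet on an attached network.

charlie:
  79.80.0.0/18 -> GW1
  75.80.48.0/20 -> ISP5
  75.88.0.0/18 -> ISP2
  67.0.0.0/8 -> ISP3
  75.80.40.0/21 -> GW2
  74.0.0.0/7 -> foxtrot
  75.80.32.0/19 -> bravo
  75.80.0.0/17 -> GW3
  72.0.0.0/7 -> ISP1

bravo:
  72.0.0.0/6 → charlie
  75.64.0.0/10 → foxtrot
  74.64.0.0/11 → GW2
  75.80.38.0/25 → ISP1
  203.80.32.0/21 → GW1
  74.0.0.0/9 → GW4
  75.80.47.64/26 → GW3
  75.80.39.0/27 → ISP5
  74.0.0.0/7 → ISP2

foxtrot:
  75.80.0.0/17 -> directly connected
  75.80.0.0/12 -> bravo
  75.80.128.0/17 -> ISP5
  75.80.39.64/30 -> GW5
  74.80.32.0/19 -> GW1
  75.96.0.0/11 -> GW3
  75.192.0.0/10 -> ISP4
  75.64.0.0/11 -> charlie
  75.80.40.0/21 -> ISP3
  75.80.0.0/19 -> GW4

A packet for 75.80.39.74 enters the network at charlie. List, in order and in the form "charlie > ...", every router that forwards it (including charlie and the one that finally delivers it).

At charlie: longest match for 75.80.39.74 is 75.80.32.0/19 -> bravo
At bravo: longest match for 75.80.39.74 is 75.64.0.0/10 -> foxtrot
At foxtrot: longest match for 75.80.39.74 is 75.80.0.0/17 -> directly connected

charlie > bravo > foxtrot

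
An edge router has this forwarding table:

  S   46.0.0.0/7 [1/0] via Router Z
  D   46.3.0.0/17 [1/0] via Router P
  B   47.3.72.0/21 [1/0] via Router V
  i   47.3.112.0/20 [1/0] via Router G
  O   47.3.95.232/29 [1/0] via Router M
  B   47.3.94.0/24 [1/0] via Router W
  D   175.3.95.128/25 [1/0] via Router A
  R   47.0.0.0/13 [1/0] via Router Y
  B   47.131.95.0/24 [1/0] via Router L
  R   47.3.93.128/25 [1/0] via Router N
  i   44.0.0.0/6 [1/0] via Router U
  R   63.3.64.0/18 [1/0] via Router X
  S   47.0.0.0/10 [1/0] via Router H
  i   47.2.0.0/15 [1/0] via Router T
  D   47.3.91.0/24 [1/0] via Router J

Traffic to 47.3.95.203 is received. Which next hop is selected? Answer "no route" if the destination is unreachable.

Router T

Routes whose prefix contains 47.3.95.203:
  44.0.0.0/6 (44.0.0.0 - 47.255.255.255) -> Router U
  46.0.0.0/7 (46.0.0.0 - 47.255.255.255) -> Router Z
  47.0.0.0/10 (47.0.0.0 - 47.63.255.255) -> Router H
  47.0.0.0/13 (47.0.0.0 - 47.7.255.255) -> Router Y
  47.2.0.0/15 (47.2.0.0 - 47.3.255.255) -> Router T
More-specific entries that do NOT match:
  47.3.95.232/29 (47.3.95.232 - 47.3.95.239) does not contain 47.3.95.203
  175.3.95.128/25 (175.3.95.128 - 175.3.95.255) does not contain 47.3.95.203
  47.3.93.128/25 (47.3.93.128 - 47.3.93.255) does not contain 47.3.95.203
  47.3.94.0/24 (47.3.94.0 - 47.3.94.255) does not contain 47.3.95.203
  47.131.95.0/24 (47.131.95.0 - 47.131.95.255) does not contain 47.3.95.203
  47.3.91.0/24 (47.3.91.0 - 47.3.91.255) does not contain 47.3.95.203
  47.3.72.0/21 (47.3.72.0 - 47.3.79.255) does not contain 47.3.95.203
  47.3.112.0/20 (47.3.112.0 - 47.3.127.255) does not contain 47.3.95.203
  63.3.64.0/18 (63.3.64.0 - 63.3.127.255) does not contain 47.3.95.203
  46.3.0.0/17 (46.3.0.0 - 46.3.127.255) does not contain 47.3.95.203
Longest matching prefix is /15 -> next hop Router T.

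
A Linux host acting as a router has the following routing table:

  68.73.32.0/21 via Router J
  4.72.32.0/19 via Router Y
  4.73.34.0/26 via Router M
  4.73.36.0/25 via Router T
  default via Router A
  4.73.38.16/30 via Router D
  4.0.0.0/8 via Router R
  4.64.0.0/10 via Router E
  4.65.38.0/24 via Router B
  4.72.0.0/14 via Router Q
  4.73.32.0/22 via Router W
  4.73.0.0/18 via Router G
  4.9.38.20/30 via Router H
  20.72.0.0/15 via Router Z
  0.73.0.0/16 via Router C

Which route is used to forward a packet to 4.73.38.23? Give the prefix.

Entries matching 4.73.38.23:
  0.0.0.0/0 (default, matches everything)
  4.0.0.0/8 (4.0.0.0 - 4.255.255.255)
  4.64.0.0/10 (4.64.0.0 - 4.127.255.255)
  4.72.0.0/14 (4.72.0.0 - 4.75.255.255)
  4.73.0.0/18 (4.73.0.0 - 4.73.63.255)
Most specific is 4.73.0.0/18.

4.73.0.0/18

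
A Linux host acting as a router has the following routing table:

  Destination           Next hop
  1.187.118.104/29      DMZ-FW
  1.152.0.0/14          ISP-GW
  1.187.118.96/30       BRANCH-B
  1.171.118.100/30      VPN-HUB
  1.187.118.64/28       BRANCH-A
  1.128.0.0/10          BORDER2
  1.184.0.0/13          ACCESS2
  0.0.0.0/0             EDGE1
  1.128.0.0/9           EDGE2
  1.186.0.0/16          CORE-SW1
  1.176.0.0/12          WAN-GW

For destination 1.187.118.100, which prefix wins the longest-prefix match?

Entries matching 1.187.118.100:
  0.0.0.0/0 (default, matches everything)
  1.128.0.0/9 (1.128.0.0 - 1.255.255.255)
  1.128.0.0/10 (1.128.0.0 - 1.191.255.255)
  1.176.0.0/12 (1.176.0.0 - 1.191.255.255)
  1.184.0.0/13 (1.184.0.0 - 1.191.255.255)
Most specific is 1.184.0.0/13.

1.184.0.0/13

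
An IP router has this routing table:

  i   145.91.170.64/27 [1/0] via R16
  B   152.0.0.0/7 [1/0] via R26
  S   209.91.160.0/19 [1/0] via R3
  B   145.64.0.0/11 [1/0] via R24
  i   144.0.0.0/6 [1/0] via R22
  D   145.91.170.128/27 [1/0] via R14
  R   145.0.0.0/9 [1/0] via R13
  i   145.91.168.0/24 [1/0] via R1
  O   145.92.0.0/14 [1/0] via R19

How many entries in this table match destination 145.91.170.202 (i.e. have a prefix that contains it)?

Prefixes containing 145.91.170.202:
  144.0.0.0/6 (144.0.0.0 - 147.255.255.255)
  145.0.0.0/9 (145.0.0.0 - 145.127.255.255)
  145.64.0.0/11 (145.64.0.0 - 145.95.255.255)
Total matching entries: 3.

3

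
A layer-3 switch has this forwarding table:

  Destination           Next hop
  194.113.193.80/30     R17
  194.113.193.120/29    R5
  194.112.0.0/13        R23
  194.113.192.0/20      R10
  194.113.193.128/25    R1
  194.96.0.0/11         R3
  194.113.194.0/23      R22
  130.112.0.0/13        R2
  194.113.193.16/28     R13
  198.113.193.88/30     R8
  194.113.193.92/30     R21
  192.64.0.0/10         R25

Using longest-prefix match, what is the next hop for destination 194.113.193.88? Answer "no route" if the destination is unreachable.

Routes whose prefix contains 194.113.193.88:
  194.96.0.0/11 (194.96.0.0 - 194.127.255.255) -> R3
  194.112.0.0/13 (194.112.0.0 - 194.119.255.255) -> R23
  194.113.192.0/20 (194.113.192.0 - 194.113.207.255) -> R10
More-specific entries that do NOT match:
  194.113.193.80/30 (194.113.193.80 - 194.113.193.83) does not contain 194.113.193.88
  198.113.193.88/30 (198.113.193.88 - 198.113.193.91) does not contain 194.113.193.88
  194.113.193.92/30 (194.113.193.92 - 194.113.193.95) does not contain 194.113.193.88
  194.113.193.120/29 (194.113.193.120 - 194.113.193.127) does not contain 194.113.193.88
  194.113.193.16/28 (194.113.193.16 - 194.113.193.31) does not contain 194.113.193.88
  194.113.193.128/25 (194.113.193.128 - 194.113.193.255) does not contain 194.113.193.88
  194.113.194.0/23 (194.113.194.0 - 194.113.195.255) does not contain 194.113.193.88
Longest matching prefix is /20 -> next hop R10.

R10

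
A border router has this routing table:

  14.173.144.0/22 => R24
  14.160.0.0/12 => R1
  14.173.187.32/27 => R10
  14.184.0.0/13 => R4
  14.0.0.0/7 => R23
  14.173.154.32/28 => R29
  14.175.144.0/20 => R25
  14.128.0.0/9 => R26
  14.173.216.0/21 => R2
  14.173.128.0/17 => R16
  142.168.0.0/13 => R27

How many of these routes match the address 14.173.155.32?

Prefixes containing 14.173.155.32:
  14.0.0.0/7 (14.0.0.0 - 15.255.255.255)
  14.128.0.0/9 (14.128.0.0 - 14.255.255.255)
  14.160.0.0/12 (14.160.0.0 - 14.175.255.255)
  14.173.128.0/17 (14.173.128.0 - 14.173.255.255)
Total matching entries: 4.

4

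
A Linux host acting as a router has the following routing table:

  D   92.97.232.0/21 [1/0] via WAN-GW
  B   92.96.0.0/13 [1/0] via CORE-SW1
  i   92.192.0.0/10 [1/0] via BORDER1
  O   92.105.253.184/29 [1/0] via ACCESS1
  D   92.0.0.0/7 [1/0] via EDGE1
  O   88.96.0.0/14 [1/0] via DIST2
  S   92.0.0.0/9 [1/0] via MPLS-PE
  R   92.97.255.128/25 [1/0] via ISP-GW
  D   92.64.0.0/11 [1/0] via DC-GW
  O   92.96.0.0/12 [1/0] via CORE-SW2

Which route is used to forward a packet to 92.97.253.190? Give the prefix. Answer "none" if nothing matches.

92.96.0.0/13

Entries matching 92.97.253.190:
  92.0.0.0/7 (92.0.0.0 - 93.255.255.255)
  92.0.0.0/9 (92.0.0.0 - 92.127.255.255)
  92.96.0.0/12 (92.96.0.0 - 92.111.255.255)
  92.96.0.0/13 (92.96.0.0 - 92.103.255.255)
Most specific is 92.96.0.0/13.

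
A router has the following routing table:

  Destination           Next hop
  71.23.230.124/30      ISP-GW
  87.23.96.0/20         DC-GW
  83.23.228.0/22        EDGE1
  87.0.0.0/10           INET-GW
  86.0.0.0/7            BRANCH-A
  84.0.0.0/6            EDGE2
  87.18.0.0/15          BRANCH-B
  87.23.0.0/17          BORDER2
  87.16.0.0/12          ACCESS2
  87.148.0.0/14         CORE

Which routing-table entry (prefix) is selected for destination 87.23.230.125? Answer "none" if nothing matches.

Entries matching 87.23.230.125:
  84.0.0.0/6 (84.0.0.0 - 87.255.255.255)
  86.0.0.0/7 (86.0.0.0 - 87.255.255.255)
  87.0.0.0/10 (87.0.0.0 - 87.63.255.255)
  87.16.0.0/12 (87.16.0.0 - 87.31.255.255)
Most specific is 87.16.0.0/12.

87.16.0.0/12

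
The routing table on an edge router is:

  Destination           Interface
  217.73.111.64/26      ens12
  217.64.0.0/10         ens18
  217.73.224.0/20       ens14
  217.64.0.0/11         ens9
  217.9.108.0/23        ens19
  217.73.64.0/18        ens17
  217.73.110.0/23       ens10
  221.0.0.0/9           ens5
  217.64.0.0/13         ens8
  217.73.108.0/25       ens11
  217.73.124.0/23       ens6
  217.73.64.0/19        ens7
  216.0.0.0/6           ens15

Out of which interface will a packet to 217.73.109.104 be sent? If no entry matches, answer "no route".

Routes whose prefix contains 217.73.109.104:
  216.0.0.0/6 (216.0.0.0 - 219.255.255.255) -> ens15
  217.64.0.0/10 (217.64.0.0 - 217.127.255.255) -> ens18
  217.64.0.0/11 (217.64.0.0 - 217.95.255.255) -> ens9
  217.73.64.0/18 (217.73.64.0 - 217.73.127.255) -> ens17
More-specific entries that do NOT match:
  217.73.111.64/26 (217.73.111.64 - 217.73.111.127) does not contain 217.73.109.104
  217.73.108.0/25 (217.73.108.0 - 217.73.108.127) does not contain 217.73.109.104
  217.9.108.0/23 (217.9.108.0 - 217.9.109.255) does not contain 217.73.109.104
  217.73.110.0/23 (217.73.110.0 - 217.73.111.255) does not contain 217.73.109.104
  217.73.124.0/23 (217.73.124.0 - 217.73.125.255) does not contain 217.73.109.104
  217.73.224.0/20 (217.73.224.0 - 217.73.239.255) does not contain 217.73.109.104
  217.73.64.0/19 (217.73.64.0 - 217.73.95.255) does not contain 217.73.109.104
Longest matching prefix is /18 -> interface ens17.

ens17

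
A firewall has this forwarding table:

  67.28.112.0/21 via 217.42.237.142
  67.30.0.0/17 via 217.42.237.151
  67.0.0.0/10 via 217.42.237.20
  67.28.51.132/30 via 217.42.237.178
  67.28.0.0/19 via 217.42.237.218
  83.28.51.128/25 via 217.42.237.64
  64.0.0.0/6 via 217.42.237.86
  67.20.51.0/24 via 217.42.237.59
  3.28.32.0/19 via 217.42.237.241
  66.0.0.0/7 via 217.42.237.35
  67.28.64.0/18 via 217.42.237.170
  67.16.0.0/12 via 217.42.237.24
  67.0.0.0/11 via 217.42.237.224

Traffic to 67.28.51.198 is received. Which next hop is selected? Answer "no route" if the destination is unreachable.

Routes whose prefix contains 67.28.51.198:
  64.0.0.0/6 (64.0.0.0 - 67.255.255.255) -> 217.42.237.86
  66.0.0.0/7 (66.0.0.0 - 67.255.255.255) -> 217.42.237.35
  67.0.0.0/10 (67.0.0.0 - 67.63.255.255) -> 217.42.237.20
  67.0.0.0/11 (67.0.0.0 - 67.31.255.255) -> 217.42.237.224
  67.16.0.0/12 (67.16.0.0 - 67.31.255.255) -> 217.42.237.24
More-specific entries that do NOT match:
  67.28.51.132/30 (67.28.51.132 - 67.28.51.135) does not contain 67.28.51.198
  83.28.51.128/25 (83.28.51.128 - 83.28.51.255) does not contain 67.28.51.198
  67.20.51.0/24 (67.20.51.0 - 67.20.51.255) does not contain 67.28.51.198
  67.28.112.0/21 (67.28.112.0 - 67.28.119.255) does not contain 67.28.51.198
  67.28.0.0/19 (67.28.0.0 - 67.28.31.255) does not contain 67.28.51.198
  3.28.32.0/19 (3.28.32.0 - 3.28.63.255) does not contain 67.28.51.198
  67.28.64.0/18 (67.28.64.0 - 67.28.127.255) does not contain 67.28.51.198
  67.30.0.0/17 (67.30.0.0 - 67.30.127.255) does not contain 67.28.51.198
Longest matching prefix is /12 -> next hop 217.42.237.24.

217.42.237.24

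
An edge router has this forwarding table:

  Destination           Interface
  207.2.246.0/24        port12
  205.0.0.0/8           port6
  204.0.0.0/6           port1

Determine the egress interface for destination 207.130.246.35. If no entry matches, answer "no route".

Routes whose prefix contains 207.130.246.35:
  204.0.0.0/6 (204.0.0.0 - 207.255.255.255) -> port1
More-specific entries that do NOT match:
  207.2.246.0/24 (207.2.246.0 - 207.2.246.255) does not contain 207.130.246.35
  205.0.0.0/8 (205.0.0.0 - 205.255.255.255) does not contain 207.130.246.35
Longest matching prefix is /6 -> interface port1.

port1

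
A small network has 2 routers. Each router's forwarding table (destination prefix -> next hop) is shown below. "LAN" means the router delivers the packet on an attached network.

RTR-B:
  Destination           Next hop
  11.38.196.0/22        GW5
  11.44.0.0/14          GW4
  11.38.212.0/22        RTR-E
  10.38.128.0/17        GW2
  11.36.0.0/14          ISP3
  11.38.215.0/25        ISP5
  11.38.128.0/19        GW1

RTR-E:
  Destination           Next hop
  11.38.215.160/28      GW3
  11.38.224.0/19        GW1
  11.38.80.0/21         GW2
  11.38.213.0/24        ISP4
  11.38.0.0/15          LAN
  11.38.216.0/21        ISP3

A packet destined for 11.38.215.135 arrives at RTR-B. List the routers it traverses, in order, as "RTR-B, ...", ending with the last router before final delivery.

RTR-B, RTR-E

At RTR-B: longest match for 11.38.215.135 is 11.38.212.0/22 -> RTR-E
At RTR-E: longest match for 11.38.215.135 is 11.38.0.0/15 -> LAN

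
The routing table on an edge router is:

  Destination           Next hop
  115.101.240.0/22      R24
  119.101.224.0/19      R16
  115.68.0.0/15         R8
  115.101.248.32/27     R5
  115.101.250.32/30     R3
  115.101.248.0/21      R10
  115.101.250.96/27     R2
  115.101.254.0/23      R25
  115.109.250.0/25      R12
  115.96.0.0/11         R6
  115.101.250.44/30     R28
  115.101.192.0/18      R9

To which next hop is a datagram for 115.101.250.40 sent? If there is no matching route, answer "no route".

R10

Routes whose prefix contains 115.101.250.40:
  115.96.0.0/11 (115.96.0.0 - 115.127.255.255) -> R6
  115.101.192.0/18 (115.101.192.0 - 115.101.255.255) -> R9
  115.101.248.0/21 (115.101.248.0 - 115.101.255.255) -> R10
More-specific entries that do NOT match:
  115.101.250.32/30 (115.101.250.32 - 115.101.250.35) does not contain 115.101.250.40
  115.101.250.44/30 (115.101.250.44 - 115.101.250.47) does not contain 115.101.250.40
  115.101.248.32/27 (115.101.248.32 - 115.101.248.63) does not contain 115.101.250.40
  115.101.250.96/27 (115.101.250.96 - 115.101.250.127) does not contain 115.101.250.40
  115.109.250.0/25 (115.109.250.0 - 115.109.250.127) does not contain 115.101.250.40
  115.101.254.0/23 (115.101.254.0 - 115.101.255.255) does not contain 115.101.250.40
  115.101.240.0/22 (115.101.240.0 - 115.101.243.255) does not contain 115.101.250.40
Longest matching prefix is /21 -> next hop R10.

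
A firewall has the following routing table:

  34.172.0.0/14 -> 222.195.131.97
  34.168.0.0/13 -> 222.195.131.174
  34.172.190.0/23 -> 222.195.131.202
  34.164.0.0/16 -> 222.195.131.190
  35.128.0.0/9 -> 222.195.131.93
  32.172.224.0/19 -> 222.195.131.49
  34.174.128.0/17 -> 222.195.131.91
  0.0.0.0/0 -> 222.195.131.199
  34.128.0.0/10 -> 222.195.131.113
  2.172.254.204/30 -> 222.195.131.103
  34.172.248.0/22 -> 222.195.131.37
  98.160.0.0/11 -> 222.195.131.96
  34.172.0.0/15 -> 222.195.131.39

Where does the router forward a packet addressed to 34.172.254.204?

Routes whose prefix contains 34.172.254.204:
  0.0.0.0/0 (default, matches everything) -> 222.195.131.199
  34.128.0.0/10 (34.128.0.0 - 34.191.255.255) -> 222.195.131.113
  34.168.0.0/13 (34.168.0.0 - 34.175.255.255) -> 222.195.131.174
  34.172.0.0/14 (34.172.0.0 - 34.175.255.255) -> 222.195.131.97
  34.172.0.0/15 (34.172.0.0 - 34.173.255.255) -> 222.195.131.39
More-specific entries that do NOT match:
  2.172.254.204/30 (2.172.254.204 - 2.172.254.207) does not contain 34.172.254.204
  34.172.190.0/23 (34.172.190.0 - 34.172.191.255) does not contain 34.172.254.204
  34.172.248.0/22 (34.172.248.0 - 34.172.251.255) does not contain 34.172.254.204
  32.172.224.0/19 (32.172.224.0 - 32.172.255.255) does not contain 34.172.254.204
  34.174.128.0/17 (34.174.128.0 - 34.174.255.255) does not contain 34.172.254.204
  34.164.0.0/16 (34.164.0.0 - 34.164.255.255) does not contain 34.172.254.204
Longest matching prefix is /15 -> next hop 222.195.131.39.

222.195.131.39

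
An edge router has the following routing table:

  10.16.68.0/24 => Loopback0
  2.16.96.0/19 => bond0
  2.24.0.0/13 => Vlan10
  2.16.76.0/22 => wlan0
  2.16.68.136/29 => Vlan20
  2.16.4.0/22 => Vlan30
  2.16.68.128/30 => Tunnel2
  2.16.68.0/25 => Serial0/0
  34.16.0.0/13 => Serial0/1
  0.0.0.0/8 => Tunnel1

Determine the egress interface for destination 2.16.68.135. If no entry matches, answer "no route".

no route

No entry's prefix contains 2.16.68.135; there is no default route.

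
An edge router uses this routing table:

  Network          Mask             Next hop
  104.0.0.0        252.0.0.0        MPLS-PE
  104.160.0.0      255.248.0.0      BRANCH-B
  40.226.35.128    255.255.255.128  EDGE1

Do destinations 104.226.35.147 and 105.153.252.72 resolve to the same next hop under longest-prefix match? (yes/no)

yes

104.226.35.147: longest match 104.0.0.0/6 -> MPLS-PE
105.153.252.72: longest match 104.0.0.0/6 -> MPLS-PE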